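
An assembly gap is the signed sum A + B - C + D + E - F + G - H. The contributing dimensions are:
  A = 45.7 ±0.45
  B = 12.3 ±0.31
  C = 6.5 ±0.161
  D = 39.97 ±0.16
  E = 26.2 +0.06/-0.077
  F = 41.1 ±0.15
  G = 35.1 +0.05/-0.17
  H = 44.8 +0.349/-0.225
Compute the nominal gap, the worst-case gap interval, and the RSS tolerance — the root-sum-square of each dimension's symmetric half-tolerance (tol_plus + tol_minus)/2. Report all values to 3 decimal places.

nominal=66.870 wc=[65.043,68.436] rss=0.687

Stack each dimension's contribution:
  +A: nom +45.700 → Σnom=45.700; wc +0.450/-0.450 → slack +0.450/-0.450; half-tol=0.450, Σhalf²=0.202500
  +B: nom +12.300 → Σnom=58.000; wc +0.310/-0.310 → slack +0.760/-0.760; half-tol=0.310, Σhalf²=0.298600
  -C: nom -6.500 → Σnom=51.500; wc +0.161/-0.161 → slack +0.921/-0.921; half-tol=0.161, Σhalf²=0.324521
  +D: nom +39.970 → Σnom=91.470; wc +0.160/-0.160 → slack +1.081/-1.081; half-tol=0.160, Σhalf²=0.350121
  +E: nom +26.200 → Σnom=117.670; wc +0.060/-0.077 → slack +1.141/-1.158; half-tol=0.069, Σhalf²=0.354813
  -F: nom -41.100 → Σnom=76.570; wc +0.150/-0.150 → slack +1.291/-1.308; half-tol=0.150, Σhalf²=0.377313
  +G: nom +35.100 → Σnom=111.670; wc +0.050/-0.170 → slack +1.341/-1.478; half-tol=0.110, Σhalf²=0.389413
  -H: nom -44.800 → Σnom=66.870; wc +0.225/-0.349 → slack +1.566/-1.827; half-tol=0.287, Σhalf²=0.471782
Nominal = 66.870. Worst-case = [66.870 - 1.827, 66.870 + 1.566] = [65.043, 68.436]. RSS = √0.471782 = 0.687.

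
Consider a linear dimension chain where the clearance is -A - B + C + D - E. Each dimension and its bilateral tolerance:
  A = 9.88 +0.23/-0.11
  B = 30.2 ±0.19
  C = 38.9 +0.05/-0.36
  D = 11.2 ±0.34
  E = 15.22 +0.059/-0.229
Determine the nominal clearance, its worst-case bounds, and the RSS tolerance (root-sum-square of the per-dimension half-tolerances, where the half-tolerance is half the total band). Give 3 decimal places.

nominal=-5.200 wc=[-6.379,-4.281] rss=0.493

Stack each dimension's contribution:
  -A: nom -9.880 → Σnom=-9.880; wc +0.110/-0.230 → slack +0.110/-0.230; half-tol=0.170, Σhalf²=0.028900
  -B: nom -30.200 → Σnom=-40.080; wc +0.190/-0.190 → slack +0.300/-0.420; half-tol=0.190, Σhalf²=0.065000
  +C: nom +38.900 → Σnom=-1.180; wc +0.050/-0.360 → slack +0.350/-0.780; half-tol=0.205, Σhalf²=0.107025
  +D: nom +11.200 → Σnom=10.020; wc +0.340/-0.340 → slack +0.690/-1.120; half-tol=0.340, Σhalf²=0.222625
  -E: nom -15.220 → Σnom=-5.200; wc +0.229/-0.059 → slack +0.919/-1.179; half-tol=0.144, Σhalf²=0.243361
Nominal = -5.200. Worst-case = [-5.200 - 1.179, -5.200 + 0.919] = [-6.379, -4.281]. RSS = √0.243361 = 0.493.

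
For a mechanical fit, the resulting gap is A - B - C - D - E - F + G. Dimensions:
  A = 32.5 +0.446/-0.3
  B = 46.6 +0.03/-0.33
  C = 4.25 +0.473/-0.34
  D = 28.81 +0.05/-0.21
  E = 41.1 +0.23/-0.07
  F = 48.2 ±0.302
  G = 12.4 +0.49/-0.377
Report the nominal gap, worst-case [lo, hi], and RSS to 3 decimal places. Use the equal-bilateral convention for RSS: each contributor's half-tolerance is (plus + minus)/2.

nominal=-124.060 wc=[-125.822,-121.872] rss=0.810

Stack each dimension's contribution:
  +A: nom +32.500 → Σnom=32.500; wc +0.446/-0.300 → slack +0.446/-0.300; half-tol=0.373, Σhalf²=0.139129
  -B: nom -46.600 → Σnom=-14.100; wc +0.330/-0.030 → slack +0.776/-0.330; half-tol=0.180, Σhalf²=0.171529
  -C: nom -4.250 → Σnom=-18.350; wc +0.340/-0.473 → slack +1.116/-0.803; half-tol=0.406, Σhalf²=0.336771
  -D: nom -28.810 → Σnom=-47.160; wc +0.210/-0.050 → slack +1.326/-0.853; half-tol=0.130, Σhalf²=0.353671
  -E: nom -41.100 → Σnom=-88.260; wc +0.070/-0.230 → slack +1.396/-1.083; half-tol=0.150, Σhalf²=0.376171
  -F: nom -48.200 → Σnom=-136.460; wc +0.302/-0.302 → slack +1.698/-1.385; half-tol=0.302, Σhalf²=0.467375
  +G: nom +12.400 → Σnom=-124.060; wc +0.490/-0.377 → slack +2.188/-1.762; half-tol=0.433, Σhalf²=0.655297
Nominal = -124.060. Worst-case = [-124.060 - 1.762, -124.060 + 2.188] = [-125.822, -121.872]. RSS = √0.655297 = 0.810.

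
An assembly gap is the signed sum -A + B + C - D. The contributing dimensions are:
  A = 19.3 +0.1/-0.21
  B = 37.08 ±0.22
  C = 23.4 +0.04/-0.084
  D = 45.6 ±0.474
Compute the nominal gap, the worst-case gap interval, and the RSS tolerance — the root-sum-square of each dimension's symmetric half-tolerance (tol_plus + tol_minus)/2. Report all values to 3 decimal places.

nominal=-4.420 wc=[-5.298,-3.476] rss=0.549

Stack each dimension's contribution:
  -A: nom -19.300 → Σnom=-19.300; wc +0.210/-0.100 → slack +0.210/-0.100; half-tol=0.155, Σhalf²=0.024025
  +B: nom +37.080 → Σnom=17.780; wc +0.220/-0.220 → slack +0.430/-0.320; half-tol=0.220, Σhalf²=0.072425
  +C: nom +23.400 → Σnom=41.180; wc +0.040/-0.084 → slack +0.470/-0.404; half-tol=0.062, Σhalf²=0.076269
  -D: nom -45.600 → Σnom=-4.420; wc +0.474/-0.474 → slack +0.944/-0.878; half-tol=0.474, Σhalf²=0.300945
Nominal = -4.420. Worst-case = [-4.420 - 0.878, -4.420 + 0.944] = [-5.298, -3.476]. RSS = √0.300945 = 0.549.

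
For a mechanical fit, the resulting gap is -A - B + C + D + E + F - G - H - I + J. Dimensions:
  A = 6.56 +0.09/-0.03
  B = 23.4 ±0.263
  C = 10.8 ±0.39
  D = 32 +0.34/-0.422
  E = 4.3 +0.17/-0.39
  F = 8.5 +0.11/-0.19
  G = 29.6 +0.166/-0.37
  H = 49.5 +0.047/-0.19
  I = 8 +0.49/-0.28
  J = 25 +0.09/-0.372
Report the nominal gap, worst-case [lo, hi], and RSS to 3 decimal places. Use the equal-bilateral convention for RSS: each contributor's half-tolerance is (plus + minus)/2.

Stack each dimension's contribution:
  -A: nom -6.560 → Σnom=-6.560; wc +0.030/-0.090 → slack +0.030/-0.090; half-tol=0.060, Σhalf²=0.003600
  -B: nom -23.400 → Σnom=-29.960; wc +0.263/-0.263 → slack +0.293/-0.353; half-tol=0.263, Σhalf²=0.072769
  +C: nom +10.800 → Σnom=-19.160; wc +0.390/-0.390 → slack +0.683/-0.743; half-tol=0.390, Σhalf²=0.224869
  +D: nom +32.000 → Σnom=12.840; wc +0.340/-0.422 → slack +1.023/-1.165; half-tol=0.381, Σhalf²=0.370030
  +E: nom +4.300 → Σnom=17.140; wc +0.170/-0.390 → slack +1.193/-1.555; half-tol=0.280, Σhalf²=0.448430
  +F: nom +8.500 → Σnom=25.640; wc +0.110/-0.190 → slack +1.303/-1.745; half-tol=0.150, Σhalf²=0.470930
  -G: nom -29.600 → Σnom=-3.960; wc +0.370/-0.166 → slack +1.673/-1.911; half-tol=0.268, Σhalf²=0.542754
  -H: nom -49.500 → Σnom=-53.460; wc +0.190/-0.047 → slack +1.863/-1.958; half-tol=0.118, Σhalf²=0.556796
  -I: nom -8.000 → Σnom=-61.460; wc +0.280/-0.490 → slack +2.143/-2.448; half-tol=0.385, Σhalf²=0.705021
  +J: nom +25.000 → Σnom=-36.460; wc +0.090/-0.372 → slack +2.233/-2.820; half-tol=0.231, Σhalf²=0.758382
Nominal = -36.460. Worst-case = [-36.460 - 2.820, -36.460 + 2.233] = [-39.280, -34.227]. RSS = √0.758382 = 0.871.

nominal=-36.460 wc=[-39.280,-34.227] rss=0.871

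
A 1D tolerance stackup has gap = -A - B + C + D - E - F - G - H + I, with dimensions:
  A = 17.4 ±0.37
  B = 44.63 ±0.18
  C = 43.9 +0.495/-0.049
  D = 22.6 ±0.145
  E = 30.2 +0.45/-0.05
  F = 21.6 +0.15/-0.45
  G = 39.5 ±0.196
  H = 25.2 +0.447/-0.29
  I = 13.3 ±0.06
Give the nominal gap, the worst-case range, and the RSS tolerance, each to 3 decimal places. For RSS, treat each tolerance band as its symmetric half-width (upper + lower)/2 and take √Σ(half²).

nominal=-98.730 wc=[-100.777,-96.494] rss=0.771

Stack each dimension's contribution:
  -A: nom -17.400 → Σnom=-17.400; wc +0.370/-0.370 → slack +0.370/-0.370; half-tol=0.370, Σhalf²=0.136900
  -B: nom -44.630 → Σnom=-62.030; wc +0.180/-0.180 → slack +0.550/-0.550; half-tol=0.180, Σhalf²=0.169300
  +C: nom +43.900 → Σnom=-18.130; wc +0.495/-0.049 → slack +1.045/-0.599; half-tol=0.272, Σhalf²=0.243284
  +D: nom +22.600 → Σnom=4.470; wc +0.145/-0.145 → slack +1.190/-0.744; half-tol=0.145, Σhalf²=0.264309
  -E: nom -30.200 → Σnom=-25.730; wc +0.050/-0.450 → slack +1.240/-1.194; half-tol=0.250, Σhalf²=0.326809
  -F: nom -21.600 → Σnom=-47.330; wc +0.450/-0.150 → slack +1.690/-1.344; half-tol=0.300, Σhalf²=0.416809
  -G: nom -39.500 → Σnom=-86.830; wc +0.196/-0.196 → slack +1.886/-1.540; half-tol=0.196, Σhalf²=0.455225
  -H: nom -25.200 → Σnom=-112.030; wc +0.290/-0.447 → slack +2.176/-1.987; half-tol=0.368, Σhalf²=0.591017
  +I: nom +13.300 → Σnom=-98.730; wc +0.060/-0.060 → slack +2.236/-2.047; half-tol=0.060, Σhalf²=0.594617
Nominal = -98.730. Worst-case = [-98.730 - 2.047, -98.730 + 2.236] = [-100.777, -96.494]. RSS = √0.594617 = 0.771.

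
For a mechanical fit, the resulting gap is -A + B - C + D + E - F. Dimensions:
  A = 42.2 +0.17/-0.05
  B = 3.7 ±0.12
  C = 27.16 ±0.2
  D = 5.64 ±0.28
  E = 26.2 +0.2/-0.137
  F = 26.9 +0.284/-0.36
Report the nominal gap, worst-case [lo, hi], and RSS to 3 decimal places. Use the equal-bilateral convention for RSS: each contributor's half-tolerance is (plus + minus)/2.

Stack each dimension's contribution:
  -A: nom -42.200 → Σnom=-42.200; wc +0.050/-0.170 → slack +0.050/-0.170; half-tol=0.110, Σhalf²=0.012100
  +B: nom +3.700 → Σnom=-38.500; wc +0.120/-0.120 → slack +0.170/-0.290; half-tol=0.120, Σhalf²=0.026500
  -C: nom -27.160 → Σnom=-65.660; wc +0.200/-0.200 → slack +0.370/-0.490; half-tol=0.200, Σhalf²=0.066500
  +D: nom +5.640 → Σnom=-60.020; wc +0.280/-0.280 → slack +0.650/-0.770; half-tol=0.280, Σhalf²=0.144900
  +E: nom +26.200 → Σnom=-33.820; wc +0.200/-0.137 → slack +0.850/-0.907; half-tol=0.169, Σhalf²=0.173292
  -F: nom -26.900 → Σnom=-60.720; wc +0.360/-0.284 → slack +1.210/-1.191; half-tol=0.322, Σhalf²=0.276976
Nominal = -60.720. Worst-case = [-60.720 - 1.191, -60.720 + 1.210] = [-61.911, -59.510]. RSS = √0.276976 = 0.526.

nominal=-60.720 wc=[-61.911,-59.510] rss=0.526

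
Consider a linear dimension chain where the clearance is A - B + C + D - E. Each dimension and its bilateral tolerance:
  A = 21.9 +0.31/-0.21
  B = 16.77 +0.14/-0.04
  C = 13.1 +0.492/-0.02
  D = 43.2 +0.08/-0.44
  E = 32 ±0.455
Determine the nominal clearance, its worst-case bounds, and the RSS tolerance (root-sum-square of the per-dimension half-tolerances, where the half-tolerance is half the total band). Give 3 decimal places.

nominal=29.430 wc=[28.165,30.807] rss=0.645

Stack each dimension's contribution:
  +A: nom +21.900 → Σnom=21.900; wc +0.310/-0.210 → slack +0.310/-0.210; half-tol=0.260, Σhalf²=0.067600
  -B: nom -16.770 → Σnom=5.130; wc +0.040/-0.140 → slack +0.350/-0.350; half-tol=0.090, Σhalf²=0.075700
  +C: nom +13.100 → Σnom=18.230; wc +0.492/-0.020 → slack +0.842/-0.370; half-tol=0.256, Σhalf²=0.141236
  +D: nom +43.200 → Σnom=61.430; wc +0.080/-0.440 → slack +0.922/-0.810; half-tol=0.260, Σhalf²=0.208836
  -E: nom -32.000 → Σnom=29.430; wc +0.455/-0.455 → slack +1.377/-1.265; half-tol=0.455, Σhalf²=0.415861
Nominal = 29.430. Worst-case = [29.430 - 1.265, 29.430 + 1.377] = [28.165, 30.807]. RSS = √0.415861 = 0.645.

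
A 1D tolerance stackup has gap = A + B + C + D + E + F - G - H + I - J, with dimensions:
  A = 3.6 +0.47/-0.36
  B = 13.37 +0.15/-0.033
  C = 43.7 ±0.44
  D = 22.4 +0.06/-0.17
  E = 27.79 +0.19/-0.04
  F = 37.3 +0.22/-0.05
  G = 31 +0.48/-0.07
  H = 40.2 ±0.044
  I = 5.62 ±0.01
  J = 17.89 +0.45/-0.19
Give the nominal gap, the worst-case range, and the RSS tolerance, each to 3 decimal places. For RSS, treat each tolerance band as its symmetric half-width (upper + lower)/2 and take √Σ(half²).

nominal=64.690 wc=[62.613,66.534] rss=0.774

Stack each dimension's contribution:
  +A: nom +3.600 → Σnom=3.600; wc +0.470/-0.360 → slack +0.470/-0.360; half-tol=0.415, Σhalf²=0.172225
  +B: nom +13.370 → Σnom=16.970; wc +0.150/-0.033 → slack +0.620/-0.393; half-tol=0.091, Σhalf²=0.180597
  +C: nom +43.700 → Σnom=60.670; wc +0.440/-0.440 → slack +1.060/-0.833; half-tol=0.440, Σhalf²=0.374197
  +D: nom +22.400 → Σnom=83.070; wc +0.060/-0.170 → slack +1.120/-1.003; half-tol=0.115, Σhalf²=0.387422
  +E: nom +27.790 → Σnom=110.860; wc +0.190/-0.040 → slack +1.310/-1.043; half-tol=0.115, Σhalf²=0.400647
  +F: nom +37.300 → Σnom=148.160; wc +0.220/-0.050 → slack +1.530/-1.093; half-tol=0.135, Σhalf²=0.418872
  -G: nom -31.000 → Σnom=117.160; wc +0.070/-0.480 → slack +1.600/-1.573; half-tol=0.275, Σhalf²=0.494497
  -H: nom -40.200 → Σnom=76.960; wc +0.044/-0.044 → slack +1.644/-1.617; half-tol=0.044, Σhalf²=0.496433
  +I: nom +5.620 → Σnom=82.580; wc +0.010/-0.010 → slack +1.654/-1.627; half-tol=0.010, Σhalf²=0.496533
  -J: nom -17.890 → Σnom=64.690; wc +0.190/-0.450 → slack +1.844/-2.077; half-tol=0.320, Σhalf²=0.598933
Nominal = 64.690. Worst-case = [64.690 - 2.077, 64.690 + 1.844] = [62.613, 66.534]. RSS = √0.598933 = 0.774.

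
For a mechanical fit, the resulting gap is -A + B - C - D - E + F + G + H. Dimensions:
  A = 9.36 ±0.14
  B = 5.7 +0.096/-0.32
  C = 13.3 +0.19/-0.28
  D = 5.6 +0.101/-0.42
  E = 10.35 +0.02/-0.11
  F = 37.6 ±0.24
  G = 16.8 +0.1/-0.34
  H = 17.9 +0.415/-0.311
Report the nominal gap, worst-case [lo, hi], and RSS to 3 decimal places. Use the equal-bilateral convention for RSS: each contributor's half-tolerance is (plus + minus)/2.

Stack each dimension's contribution:
  -A: nom -9.360 → Σnom=-9.360; wc +0.140/-0.140 → slack +0.140/-0.140; half-tol=0.140, Σhalf²=0.019600
  +B: nom +5.700 → Σnom=-3.660; wc +0.096/-0.320 → slack +0.236/-0.460; half-tol=0.208, Σhalf²=0.062864
  -C: nom -13.300 → Σnom=-16.960; wc +0.280/-0.190 → slack +0.516/-0.650; half-tol=0.235, Σhalf²=0.118089
  -D: nom -5.600 → Σnom=-22.560; wc +0.420/-0.101 → slack +0.936/-0.751; half-tol=0.261, Σhalf²=0.185949
  -E: nom -10.350 → Σnom=-32.910; wc +0.110/-0.020 → slack +1.046/-0.771; half-tol=0.065, Σhalf²=0.190174
  +F: nom +37.600 → Σnom=4.690; wc +0.240/-0.240 → slack +1.286/-1.011; half-tol=0.240, Σhalf²=0.247774
  +G: nom +16.800 → Σnom=21.490; wc +0.100/-0.340 → slack +1.386/-1.351; half-tol=0.220, Σhalf²=0.296174
  +H: nom +17.900 → Σnom=39.390; wc +0.415/-0.311 → slack +1.801/-1.662; half-tol=0.363, Σhalf²=0.427943
Nominal = 39.390. Worst-case = [39.390 - 1.662, 39.390 + 1.801] = [37.728, 41.191]. RSS = √0.427943 = 0.654.

nominal=39.390 wc=[37.728,41.191] rss=0.654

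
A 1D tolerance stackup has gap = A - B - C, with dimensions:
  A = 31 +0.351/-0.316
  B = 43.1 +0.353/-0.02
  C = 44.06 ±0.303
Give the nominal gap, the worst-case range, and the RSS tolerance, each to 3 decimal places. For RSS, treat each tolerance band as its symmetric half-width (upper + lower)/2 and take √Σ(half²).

nominal=-56.160 wc=[-57.132,-55.486] rss=0.488

Stack each dimension's contribution:
  +A: nom +31.000 → Σnom=31.000; wc +0.351/-0.316 → slack +0.351/-0.316; half-tol=0.334, Σhalf²=0.111222
  -B: nom -43.100 → Σnom=-12.100; wc +0.020/-0.353 → slack +0.371/-0.669; half-tol=0.186, Σhalf²=0.146005
  -C: nom -44.060 → Σnom=-56.160; wc +0.303/-0.303 → slack +0.674/-0.972; half-tol=0.303, Σhalf²=0.237814
Nominal = -56.160. Worst-case = [-56.160 - 0.972, -56.160 + 0.674] = [-57.132, -55.486]. RSS = √0.237814 = 0.488.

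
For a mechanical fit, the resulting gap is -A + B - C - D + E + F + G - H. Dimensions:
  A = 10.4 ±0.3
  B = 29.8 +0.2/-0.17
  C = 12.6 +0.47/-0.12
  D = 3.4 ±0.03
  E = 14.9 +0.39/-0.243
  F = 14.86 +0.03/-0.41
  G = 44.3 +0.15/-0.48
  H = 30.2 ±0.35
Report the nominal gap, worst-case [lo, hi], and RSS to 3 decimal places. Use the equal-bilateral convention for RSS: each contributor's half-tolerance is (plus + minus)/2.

nominal=47.260 wc=[44.807,48.830] rss=0.763

Stack each dimension's contribution:
  -A: nom -10.400 → Σnom=-10.400; wc +0.300/-0.300 → slack +0.300/-0.300; half-tol=0.300, Σhalf²=0.090000
  +B: nom +29.800 → Σnom=19.400; wc +0.200/-0.170 → slack +0.500/-0.470; half-tol=0.185, Σhalf²=0.124225
  -C: nom -12.600 → Σnom=6.800; wc +0.120/-0.470 → slack +0.620/-0.940; half-tol=0.295, Σhalf²=0.211250
  -D: nom -3.400 → Σnom=3.400; wc +0.030/-0.030 → slack +0.650/-0.970; half-tol=0.030, Σhalf²=0.212150
  +E: nom +14.900 → Σnom=18.300; wc +0.390/-0.243 → slack +1.040/-1.213; half-tol=0.317, Σhalf²=0.312322
  +F: nom +14.860 → Σnom=33.160; wc +0.030/-0.410 → slack +1.070/-1.623; half-tol=0.220, Σhalf²=0.360722
  +G: nom +44.300 → Σnom=77.460; wc +0.150/-0.480 → slack +1.220/-2.103; half-tol=0.315, Σhalf²=0.459947
  -H: nom -30.200 → Σnom=47.260; wc +0.350/-0.350 → slack +1.570/-2.453; half-tol=0.350, Σhalf²=0.582447
Nominal = 47.260. Worst-case = [47.260 - 2.453, 47.260 + 1.570] = [44.807, 48.830]. RSS = √0.582447 = 0.763.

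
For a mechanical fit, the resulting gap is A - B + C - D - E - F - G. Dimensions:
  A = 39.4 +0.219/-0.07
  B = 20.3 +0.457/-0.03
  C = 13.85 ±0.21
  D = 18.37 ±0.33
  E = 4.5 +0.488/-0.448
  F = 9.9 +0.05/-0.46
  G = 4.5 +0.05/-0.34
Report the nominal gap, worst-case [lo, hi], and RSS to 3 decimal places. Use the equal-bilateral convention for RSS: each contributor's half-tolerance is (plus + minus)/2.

nominal=-4.320 wc=[-5.975,-2.283] rss=0.745

Stack each dimension's contribution:
  +A: nom +39.400 → Σnom=39.400; wc +0.219/-0.070 → slack +0.219/-0.070; half-tol=0.145, Σhalf²=0.020880
  -B: nom -20.300 → Σnom=19.100; wc +0.030/-0.457 → slack +0.249/-0.527; half-tol=0.243, Σhalf²=0.080173
  +C: nom +13.850 → Σnom=32.950; wc +0.210/-0.210 → slack +0.459/-0.737; half-tol=0.210, Σhalf²=0.124273
  -D: nom -18.370 → Σnom=14.580; wc +0.330/-0.330 → slack +0.789/-1.067; half-tol=0.330, Σhalf²=0.233173
  -E: nom -4.500 → Σnom=10.080; wc +0.448/-0.488 → slack +1.237/-1.555; half-tol=0.468, Σhalf²=0.452197
  -F: nom -9.900 → Σnom=0.180; wc +0.460/-0.050 → slack +1.697/-1.605; half-tol=0.255, Σhalf²=0.517222
  -G: nom -4.500 → Σnom=-4.320; wc +0.340/-0.050 → slack +2.037/-1.655; half-tol=0.195, Σhalf²=0.555246
Nominal = -4.320. Worst-case = [-4.320 - 1.655, -4.320 + 2.037] = [-5.975, -2.283]. RSS = √0.555246 = 0.745.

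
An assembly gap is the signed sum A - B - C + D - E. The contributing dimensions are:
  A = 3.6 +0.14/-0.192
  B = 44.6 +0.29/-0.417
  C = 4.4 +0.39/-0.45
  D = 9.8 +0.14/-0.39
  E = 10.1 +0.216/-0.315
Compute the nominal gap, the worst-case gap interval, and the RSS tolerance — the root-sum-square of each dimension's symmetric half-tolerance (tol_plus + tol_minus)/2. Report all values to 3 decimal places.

nominal=-45.700 wc=[-47.178,-44.238] rss=0.685

Stack each dimension's contribution:
  +A: nom +3.600 → Σnom=3.600; wc +0.140/-0.192 → slack +0.140/-0.192; half-tol=0.166, Σhalf²=0.027556
  -B: nom -44.600 → Σnom=-41.000; wc +0.417/-0.290 → slack +0.557/-0.482; half-tol=0.353, Σhalf²=0.152518
  -C: nom -4.400 → Σnom=-45.400; wc +0.450/-0.390 → slack +1.007/-0.872; half-tol=0.420, Σhalf²=0.328918
  +D: nom +9.800 → Σnom=-35.600; wc +0.140/-0.390 → slack +1.147/-1.262; half-tol=0.265, Σhalf²=0.399143
  -E: nom -10.100 → Σnom=-45.700; wc +0.315/-0.216 → slack +1.462/-1.478; half-tol=0.266, Σhalf²=0.469634
Nominal = -45.700. Worst-case = [-45.700 - 1.478, -45.700 + 1.462] = [-47.178, -44.238]. RSS = √0.469634 = 0.685.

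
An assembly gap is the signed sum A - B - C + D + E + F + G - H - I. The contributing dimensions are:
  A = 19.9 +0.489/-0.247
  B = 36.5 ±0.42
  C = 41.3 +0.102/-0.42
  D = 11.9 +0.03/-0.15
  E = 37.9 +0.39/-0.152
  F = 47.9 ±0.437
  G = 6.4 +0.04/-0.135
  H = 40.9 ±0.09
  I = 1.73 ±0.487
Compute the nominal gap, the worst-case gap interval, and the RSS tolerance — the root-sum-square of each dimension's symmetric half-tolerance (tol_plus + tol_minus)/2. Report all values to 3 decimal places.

Stack each dimension's contribution:
  +A: nom +19.900 → Σnom=19.900; wc +0.489/-0.247 → slack +0.489/-0.247; half-tol=0.368, Σhalf²=0.135424
  -B: nom -36.500 → Σnom=-16.600; wc +0.420/-0.420 → slack +0.909/-0.667; half-tol=0.420, Σhalf²=0.311824
  -C: nom -41.300 → Σnom=-57.900; wc +0.420/-0.102 → slack +1.329/-0.769; half-tol=0.261, Σhalf²=0.379945
  +D: nom +11.900 → Σnom=-46.000; wc +0.030/-0.150 → slack +1.359/-0.919; half-tol=0.090, Σhalf²=0.388045
  +E: nom +37.900 → Σnom=-8.100; wc +0.390/-0.152 → slack +1.749/-1.071; half-tol=0.271, Σhalf²=0.461486
  +F: nom +47.900 → Σnom=39.800; wc +0.437/-0.437 → slack +2.186/-1.508; half-tol=0.437, Σhalf²=0.652455
  +G: nom +6.400 → Σnom=46.200; wc +0.040/-0.135 → slack +2.226/-1.643; half-tol=0.088, Σhalf²=0.660111
  -H: nom -40.900 → Σnom=5.300; wc +0.090/-0.090 → slack +2.316/-1.733; half-tol=0.090, Σhalf²=0.668211
  -I: nom -1.730 → Σnom=3.570; wc +0.487/-0.487 → slack +2.803/-2.220; half-tol=0.487, Σhalf²=0.905380
Nominal = 3.570. Worst-case = [3.570 - 2.220, 3.570 + 2.803] = [1.350, 6.373]. RSS = √0.905380 = 0.952.

nominal=3.570 wc=[1.350,6.373] rss=0.952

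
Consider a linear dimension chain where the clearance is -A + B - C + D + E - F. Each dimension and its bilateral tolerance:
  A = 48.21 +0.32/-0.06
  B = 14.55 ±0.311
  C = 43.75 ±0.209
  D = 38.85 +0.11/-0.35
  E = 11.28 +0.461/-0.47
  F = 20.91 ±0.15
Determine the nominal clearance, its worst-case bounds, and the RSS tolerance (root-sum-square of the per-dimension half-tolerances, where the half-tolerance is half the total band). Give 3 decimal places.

nominal=-48.190 wc=[-50.000,-46.889] rss=0.685

Stack each dimension's contribution:
  -A: nom -48.210 → Σnom=-48.210; wc +0.060/-0.320 → slack +0.060/-0.320; half-tol=0.190, Σhalf²=0.036100
  +B: nom +14.550 → Σnom=-33.660; wc +0.311/-0.311 → slack +0.371/-0.631; half-tol=0.311, Σhalf²=0.132821
  -C: nom -43.750 → Σnom=-77.410; wc +0.209/-0.209 → slack +0.580/-0.840; half-tol=0.209, Σhalf²=0.176502
  +D: nom +38.850 → Σnom=-38.560; wc +0.110/-0.350 → slack +0.690/-1.190; half-tol=0.230, Σhalf²=0.229402
  +E: nom +11.280 → Σnom=-27.280; wc +0.461/-0.470 → slack +1.151/-1.660; half-tol=0.466, Σhalf²=0.446092
  -F: nom -20.910 → Σnom=-48.190; wc +0.150/-0.150 → slack +1.301/-1.810; half-tol=0.150, Σhalf²=0.468592
Nominal = -48.190. Worst-case = [-48.190 - 1.810, -48.190 + 1.301] = [-50.000, -46.889]. RSS = √0.468592 = 0.685.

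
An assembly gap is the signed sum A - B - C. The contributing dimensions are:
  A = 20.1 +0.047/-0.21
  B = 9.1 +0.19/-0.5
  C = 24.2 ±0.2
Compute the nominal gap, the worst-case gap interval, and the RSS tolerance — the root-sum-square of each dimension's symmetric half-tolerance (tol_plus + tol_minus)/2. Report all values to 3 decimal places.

Stack each dimension's contribution:
  +A: nom +20.100 → Σnom=20.100; wc +0.047/-0.210 → slack +0.047/-0.210; half-tol=0.129, Σhalf²=0.016512
  -B: nom -9.100 → Σnom=11.000; wc +0.500/-0.190 → slack +0.547/-0.400; half-tol=0.345, Σhalf²=0.135537
  -C: nom -24.200 → Σnom=-13.200; wc +0.200/-0.200 → slack +0.747/-0.600; half-tol=0.200, Σhalf²=0.175537
Nominal = -13.200. Worst-case = [-13.200 - 0.600, -13.200 + 0.747] = [-13.800, -12.453]. RSS = √0.175537 = 0.419.

nominal=-13.200 wc=[-13.800,-12.453] rss=0.419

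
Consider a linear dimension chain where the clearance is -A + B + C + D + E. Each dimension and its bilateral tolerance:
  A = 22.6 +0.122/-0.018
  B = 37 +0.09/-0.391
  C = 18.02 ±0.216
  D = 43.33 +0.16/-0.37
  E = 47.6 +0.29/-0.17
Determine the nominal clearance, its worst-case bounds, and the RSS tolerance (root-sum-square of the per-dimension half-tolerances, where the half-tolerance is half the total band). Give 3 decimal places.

nominal=123.350 wc=[122.081,124.124] rss=0.482

Stack each dimension's contribution:
  -A: nom -22.600 → Σnom=-22.600; wc +0.018/-0.122 → slack +0.018/-0.122; half-tol=0.070, Σhalf²=0.004900
  +B: nom +37.000 → Σnom=14.400; wc +0.090/-0.391 → slack +0.108/-0.513; half-tol=0.240, Σhalf²=0.062740
  +C: nom +18.020 → Σnom=32.420; wc +0.216/-0.216 → slack +0.324/-0.729; half-tol=0.216, Σhalf²=0.109396
  +D: nom +43.330 → Σnom=75.750; wc +0.160/-0.370 → slack +0.484/-1.099; half-tol=0.265, Σhalf²=0.179621
  +E: nom +47.600 → Σnom=123.350; wc +0.290/-0.170 → slack +0.774/-1.269; half-tol=0.230, Σhalf²=0.232521
Nominal = 123.350. Worst-case = [123.350 - 1.269, 123.350 + 0.774] = [122.081, 124.124]. RSS = √0.232521 = 0.482.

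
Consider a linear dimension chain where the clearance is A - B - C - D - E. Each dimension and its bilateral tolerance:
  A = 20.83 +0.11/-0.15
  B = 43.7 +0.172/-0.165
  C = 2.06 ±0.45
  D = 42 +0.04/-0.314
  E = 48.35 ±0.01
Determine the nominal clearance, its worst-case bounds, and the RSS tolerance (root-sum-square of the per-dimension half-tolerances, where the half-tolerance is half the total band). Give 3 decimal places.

Stack each dimension's contribution:
  +A: nom +20.830 → Σnom=20.830; wc +0.110/-0.150 → slack +0.110/-0.150; half-tol=0.130, Σhalf²=0.016900
  -B: nom -43.700 → Σnom=-22.870; wc +0.165/-0.172 → slack +0.275/-0.322; half-tol=0.168, Σhalf²=0.045292
  -C: nom -2.060 → Σnom=-24.930; wc +0.450/-0.450 → slack +0.725/-0.772; half-tol=0.450, Σhalf²=0.247792
  -D: nom -42.000 → Σnom=-66.930; wc +0.314/-0.040 → slack +1.039/-0.812; half-tol=0.177, Σhalf²=0.279121
  -E: nom -48.350 → Σnom=-115.280; wc +0.010/-0.010 → slack +1.049/-0.822; half-tol=0.010, Σhalf²=0.279221
Nominal = -115.280. Worst-case = [-115.280 - 0.822, -115.280 + 1.049] = [-116.102, -114.231]. RSS = √0.279221 = 0.528.

nominal=-115.280 wc=[-116.102,-114.231] rss=0.528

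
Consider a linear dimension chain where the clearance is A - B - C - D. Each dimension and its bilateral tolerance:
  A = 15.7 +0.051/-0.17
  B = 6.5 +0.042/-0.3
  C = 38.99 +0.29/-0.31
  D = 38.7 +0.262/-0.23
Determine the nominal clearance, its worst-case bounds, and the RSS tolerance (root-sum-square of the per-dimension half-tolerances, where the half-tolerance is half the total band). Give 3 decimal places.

Stack each dimension's contribution:
  +A: nom +15.700 → Σnom=15.700; wc +0.051/-0.170 → slack +0.051/-0.170; half-tol=0.111, Σhalf²=0.012210
  -B: nom -6.500 → Σnom=9.200; wc +0.300/-0.042 → slack +0.351/-0.212; half-tol=0.171, Σhalf²=0.041451
  -C: nom -38.990 → Σnom=-29.790; wc +0.310/-0.290 → slack +0.661/-0.502; half-tol=0.300, Σhalf²=0.131451
  -D: nom -38.700 → Σnom=-68.490; wc +0.230/-0.262 → slack +0.891/-0.764; half-tol=0.246, Σhalf²=0.191967
Nominal = -68.490. Worst-case = [-68.490 - 0.764, -68.490 + 0.891] = [-69.254, -67.599]. RSS = √0.191967 = 0.438.

nominal=-68.490 wc=[-69.254,-67.599] rss=0.438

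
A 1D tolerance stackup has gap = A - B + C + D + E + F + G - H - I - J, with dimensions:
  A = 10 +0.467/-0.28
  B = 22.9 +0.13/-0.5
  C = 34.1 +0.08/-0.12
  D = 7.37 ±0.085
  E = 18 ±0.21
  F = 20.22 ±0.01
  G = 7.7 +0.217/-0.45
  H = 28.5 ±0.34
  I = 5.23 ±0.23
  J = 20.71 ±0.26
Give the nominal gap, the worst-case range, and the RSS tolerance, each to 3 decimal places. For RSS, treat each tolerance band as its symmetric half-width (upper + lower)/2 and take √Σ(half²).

Stack each dimension's contribution:
  +A: nom +10.000 → Σnom=10.000; wc +0.467/-0.280 → slack +0.467/-0.280; half-tol=0.374, Σhalf²=0.139502
  -B: nom -22.900 → Σnom=-12.900; wc +0.500/-0.130 → slack +0.967/-0.410; half-tol=0.315, Σhalf²=0.238727
  +C: nom +34.100 → Σnom=21.200; wc +0.080/-0.120 → slack +1.047/-0.530; half-tol=0.100, Σhalf²=0.248727
  +D: nom +7.370 → Σnom=28.570; wc +0.085/-0.085 → slack +1.132/-0.615; half-tol=0.085, Σhalf²=0.255952
  +E: nom +18.000 → Σnom=46.570; wc +0.210/-0.210 → slack +1.342/-0.825; half-tol=0.210, Σhalf²=0.300052
  +F: nom +20.220 → Σnom=66.790; wc +0.010/-0.010 → slack +1.352/-0.835; half-tol=0.010, Σhalf²=0.300152
  +G: nom +7.700 → Σnom=74.490; wc +0.217/-0.450 → slack +1.569/-1.285; half-tol=0.334, Σhalf²=0.411375
  -H: nom -28.500 → Σnom=45.990; wc +0.340/-0.340 → slack +1.909/-1.625; half-tol=0.340, Σhalf²=0.526975
  -I: nom -5.230 → Σnom=40.760; wc +0.230/-0.230 → slack +2.139/-1.855; half-tol=0.230, Σhalf²=0.579875
  -J: nom -20.710 → Σnom=20.050; wc +0.260/-0.260 → slack +2.399/-2.115; half-tol=0.260, Σhalf²=0.647475
Nominal = 20.050. Worst-case = [20.050 - 2.115, 20.050 + 2.399] = [17.935, 22.449]. RSS = √0.647475 = 0.805.

nominal=20.050 wc=[17.935,22.449] rss=0.805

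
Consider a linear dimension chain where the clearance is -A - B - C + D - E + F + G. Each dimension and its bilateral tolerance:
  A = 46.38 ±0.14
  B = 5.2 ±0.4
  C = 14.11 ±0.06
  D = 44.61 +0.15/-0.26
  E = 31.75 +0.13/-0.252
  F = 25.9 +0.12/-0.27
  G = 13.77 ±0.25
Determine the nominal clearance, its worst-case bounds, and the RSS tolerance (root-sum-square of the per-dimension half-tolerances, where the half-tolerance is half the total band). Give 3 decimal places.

Stack each dimension's contribution:
  -A: nom -46.380 → Σnom=-46.380; wc +0.140/-0.140 → slack +0.140/-0.140; half-tol=0.140, Σhalf²=0.019600
  -B: nom -5.200 → Σnom=-51.580; wc +0.400/-0.400 → slack +0.540/-0.540; half-tol=0.400, Σhalf²=0.179600
  -C: nom -14.110 → Σnom=-65.690; wc +0.060/-0.060 → slack +0.600/-0.600; half-tol=0.060, Σhalf²=0.183200
  +D: nom +44.610 → Σnom=-21.080; wc +0.150/-0.260 → slack +0.750/-0.860; half-tol=0.205, Σhalf²=0.225225
  -E: nom -31.750 → Σnom=-52.830; wc +0.252/-0.130 → slack +1.002/-0.990; half-tol=0.191, Σhalf²=0.261706
  +F: nom +25.900 → Σnom=-26.930; wc +0.120/-0.270 → slack +1.122/-1.260; half-tol=0.195, Σhalf²=0.299731
  +G: nom +13.770 → Σnom=-13.160; wc +0.250/-0.250 → slack +1.372/-1.510; half-tol=0.250, Σhalf²=0.362231
Nominal = -13.160. Worst-case = [-13.160 - 1.510, -13.160 + 1.372] = [-14.670, -11.788]. RSS = √0.362231 = 0.602.

nominal=-13.160 wc=[-14.670,-11.788] rss=0.602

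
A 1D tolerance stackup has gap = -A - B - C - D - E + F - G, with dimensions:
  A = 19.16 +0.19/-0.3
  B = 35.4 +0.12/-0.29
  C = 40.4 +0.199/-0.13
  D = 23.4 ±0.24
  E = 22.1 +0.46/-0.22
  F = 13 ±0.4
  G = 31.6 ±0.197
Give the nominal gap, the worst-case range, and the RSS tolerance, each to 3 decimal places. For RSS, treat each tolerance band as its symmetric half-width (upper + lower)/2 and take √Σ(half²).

nominal=-159.060 wc=[-160.866,-157.283] rss=0.708

Stack each dimension's contribution:
  -A: nom -19.160 → Σnom=-19.160; wc +0.300/-0.190 → slack +0.300/-0.190; half-tol=0.245, Σhalf²=0.060025
  -B: nom -35.400 → Σnom=-54.560; wc +0.290/-0.120 → slack +0.590/-0.310; half-tol=0.205, Σhalf²=0.102050
  -C: nom -40.400 → Σnom=-94.960; wc +0.130/-0.199 → slack +0.720/-0.509; half-tol=0.165, Σhalf²=0.129110
  -D: nom -23.400 → Σnom=-118.360; wc +0.240/-0.240 → slack +0.960/-0.749; half-tol=0.240, Σhalf²=0.186710
  -E: nom -22.100 → Σnom=-140.460; wc +0.220/-0.460 → slack +1.180/-1.209; half-tol=0.340, Σhalf²=0.302310
  +F: nom +13.000 → Σnom=-127.460; wc +0.400/-0.400 → slack +1.580/-1.609; half-tol=0.400, Σhalf²=0.462310
  -G: nom -31.600 → Σnom=-159.060; wc +0.197/-0.197 → slack +1.777/-1.806; half-tol=0.197, Σhalf²=0.501119
Nominal = -159.060. Worst-case = [-159.060 - 1.806, -159.060 + 1.777] = [-160.866, -157.283]. RSS = √0.501119 = 0.708.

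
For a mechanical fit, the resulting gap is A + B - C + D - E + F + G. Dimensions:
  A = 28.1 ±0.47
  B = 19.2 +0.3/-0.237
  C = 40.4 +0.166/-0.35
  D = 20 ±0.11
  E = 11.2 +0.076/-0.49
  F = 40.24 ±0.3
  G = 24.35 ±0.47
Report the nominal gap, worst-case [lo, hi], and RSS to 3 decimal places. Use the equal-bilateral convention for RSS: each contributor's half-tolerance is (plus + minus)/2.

Stack each dimension's contribution:
  +A: nom +28.100 → Σnom=28.100; wc +0.470/-0.470 → slack +0.470/-0.470; half-tol=0.470, Σhalf²=0.220900
  +B: nom +19.200 → Σnom=47.300; wc +0.300/-0.237 → slack +0.770/-0.707; half-tol=0.268, Σhalf²=0.292992
  -C: nom -40.400 → Σnom=6.900; wc +0.350/-0.166 → slack +1.120/-0.873; half-tol=0.258, Σhalf²=0.359556
  +D: nom +20.000 → Σnom=26.900; wc +0.110/-0.110 → slack +1.230/-0.983; half-tol=0.110, Σhalf²=0.371656
  -E: nom -11.200 → Σnom=15.700; wc +0.490/-0.076 → slack +1.720/-1.059; half-tol=0.283, Σhalf²=0.451745
  +F: nom +40.240 → Σnom=55.940; wc +0.300/-0.300 → slack +2.020/-1.359; half-tol=0.300, Σhalf²=0.541745
  +G: nom +24.350 → Σnom=80.290; wc +0.470/-0.470 → slack +2.490/-1.829; half-tol=0.470, Σhalf²=0.762645
Nominal = 80.290. Worst-case = [80.290 - 1.829, 80.290 + 2.490] = [78.461, 82.780]. RSS = √0.762645 = 0.873.

nominal=80.290 wc=[78.461,82.780] rss=0.873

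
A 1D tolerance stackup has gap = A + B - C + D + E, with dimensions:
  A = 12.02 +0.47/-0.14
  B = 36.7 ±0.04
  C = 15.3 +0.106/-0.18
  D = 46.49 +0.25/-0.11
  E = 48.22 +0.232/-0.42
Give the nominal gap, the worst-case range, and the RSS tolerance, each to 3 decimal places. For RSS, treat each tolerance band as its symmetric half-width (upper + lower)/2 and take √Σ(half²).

nominal=128.130 wc=[127.314,129.302] rss=0.504

Stack each dimension's contribution:
  +A: nom +12.020 → Σnom=12.020; wc +0.470/-0.140 → slack +0.470/-0.140; half-tol=0.305, Σhalf²=0.093025
  +B: nom +36.700 → Σnom=48.720; wc +0.040/-0.040 → slack +0.510/-0.180; half-tol=0.040, Σhalf²=0.094625
  -C: nom -15.300 → Σnom=33.420; wc +0.180/-0.106 → slack +0.690/-0.286; half-tol=0.143, Σhalf²=0.115074
  +D: nom +46.490 → Σnom=79.910; wc +0.250/-0.110 → slack +0.940/-0.396; half-tol=0.180, Σhalf²=0.147474
  +E: nom +48.220 → Σnom=128.130; wc +0.232/-0.420 → slack +1.172/-0.816; half-tol=0.326, Σhalf²=0.253750
Nominal = 128.130. Worst-case = [128.130 - 0.816, 128.130 + 1.172] = [127.314, 129.302]. RSS = √0.253750 = 0.504.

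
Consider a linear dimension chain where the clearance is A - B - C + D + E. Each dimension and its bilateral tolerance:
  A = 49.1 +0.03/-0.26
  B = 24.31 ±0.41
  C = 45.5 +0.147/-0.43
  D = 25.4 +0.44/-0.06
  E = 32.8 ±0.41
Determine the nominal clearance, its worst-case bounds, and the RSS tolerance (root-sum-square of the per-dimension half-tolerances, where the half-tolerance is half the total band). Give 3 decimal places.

nominal=37.490 wc=[36.203,39.210] rss=0.709

Stack each dimension's contribution:
  +A: nom +49.100 → Σnom=49.100; wc +0.030/-0.260 → slack +0.030/-0.260; half-tol=0.145, Σhalf²=0.021025
  -B: nom -24.310 → Σnom=24.790; wc +0.410/-0.410 → slack +0.440/-0.670; half-tol=0.410, Σhalf²=0.189125
  -C: nom -45.500 → Σnom=-20.710; wc +0.430/-0.147 → slack +0.870/-0.817; half-tol=0.288, Σhalf²=0.272357
  +D: nom +25.400 → Σnom=4.690; wc +0.440/-0.060 → slack +1.310/-0.877; half-tol=0.250, Σhalf²=0.334857
  +E: nom +32.800 → Σnom=37.490; wc +0.410/-0.410 → slack +1.720/-1.287; half-tol=0.410, Σhalf²=0.502957
Nominal = 37.490. Worst-case = [37.490 - 1.287, 37.490 + 1.720] = [36.203, 39.210]. RSS = √0.502957 = 0.709.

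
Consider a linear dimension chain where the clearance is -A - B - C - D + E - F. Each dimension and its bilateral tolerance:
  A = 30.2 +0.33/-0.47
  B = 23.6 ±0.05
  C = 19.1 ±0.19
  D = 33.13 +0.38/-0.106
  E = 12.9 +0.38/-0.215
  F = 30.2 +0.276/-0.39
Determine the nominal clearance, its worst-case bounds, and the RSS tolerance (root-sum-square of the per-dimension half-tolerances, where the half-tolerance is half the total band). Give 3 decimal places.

nominal=-123.330 wc=[-124.771,-121.744] rss=0.676

Stack each dimension's contribution:
  -A: nom -30.200 → Σnom=-30.200; wc +0.470/-0.330 → slack +0.470/-0.330; half-tol=0.400, Σhalf²=0.160000
  -B: nom -23.600 → Σnom=-53.800; wc +0.050/-0.050 → slack +0.520/-0.380; half-tol=0.050, Σhalf²=0.162500
  -C: nom -19.100 → Σnom=-72.900; wc +0.190/-0.190 → slack +0.710/-0.570; half-tol=0.190, Σhalf²=0.198600
  -D: nom -33.130 → Σnom=-106.030; wc +0.106/-0.380 → slack +0.816/-0.950; half-tol=0.243, Σhalf²=0.257649
  +E: nom +12.900 → Σnom=-93.130; wc +0.380/-0.215 → slack +1.196/-1.165; half-tol=0.297, Σhalf²=0.346155
  -F: nom -30.200 → Σnom=-123.330; wc +0.390/-0.276 → slack +1.586/-1.441; half-tol=0.333, Σhalf²=0.457044
Nominal = -123.330. Worst-case = [-123.330 - 1.441, -123.330 + 1.586] = [-124.771, -121.744]. RSS = √0.457044 = 0.676.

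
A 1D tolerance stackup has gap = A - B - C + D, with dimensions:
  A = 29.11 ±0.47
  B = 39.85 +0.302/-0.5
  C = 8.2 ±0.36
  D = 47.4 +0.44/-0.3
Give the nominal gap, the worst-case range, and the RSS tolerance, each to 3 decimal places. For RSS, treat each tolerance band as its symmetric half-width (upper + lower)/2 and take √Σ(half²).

Stack each dimension's contribution:
  +A: nom +29.110 → Σnom=29.110; wc +0.470/-0.470 → slack +0.470/-0.470; half-tol=0.470, Σhalf²=0.220900
  -B: nom -39.850 → Σnom=-10.740; wc +0.500/-0.302 → slack +0.970/-0.772; half-tol=0.401, Σhalf²=0.381701
  -C: nom -8.200 → Σnom=-18.940; wc +0.360/-0.360 → slack +1.330/-1.132; half-tol=0.360, Σhalf²=0.511301
  +D: nom +47.400 → Σnom=28.460; wc +0.440/-0.300 → slack +1.770/-1.432; half-tol=0.370, Σhalf²=0.648201
Nominal = 28.460. Worst-case = [28.460 - 1.432, 28.460 + 1.770] = [27.028, 30.230]. RSS = √0.648201 = 0.805.

nominal=28.460 wc=[27.028,30.230] rss=0.805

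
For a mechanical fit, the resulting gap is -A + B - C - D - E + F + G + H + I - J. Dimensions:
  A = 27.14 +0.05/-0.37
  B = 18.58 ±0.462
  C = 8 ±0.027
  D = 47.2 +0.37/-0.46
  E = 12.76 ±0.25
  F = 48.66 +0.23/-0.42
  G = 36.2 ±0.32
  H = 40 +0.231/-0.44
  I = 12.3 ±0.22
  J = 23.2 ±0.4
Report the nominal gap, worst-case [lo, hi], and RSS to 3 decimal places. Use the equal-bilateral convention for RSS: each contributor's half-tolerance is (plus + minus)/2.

Stack each dimension's contribution:
  -A: nom -27.140 → Σnom=-27.140; wc +0.370/-0.050 → slack +0.370/-0.050; half-tol=0.210, Σhalf²=0.044100
  +B: nom +18.580 → Σnom=-8.560; wc +0.462/-0.462 → slack +0.832/-0.512; half-tol=0.462, Σhalf²=0.257544
  -C: nom -8.000 → Σnom=-16.560; wc +0.027/-0.027 → slack +0.859/-0.539; half-tol=0.027, Σhalf²=0.258273
  -D: nom -47.200 → Σnom=-63.760; wc +0.460/-0.370 → slack +1.319/-0.909; half-tol=0.415, Σhalf²=0.430498
  -E: nom -12.760 → Σnom=-76.520; wc +0.250/-0.250 → slack +1.569/-1.159; half-tol=0.250, Σhalf²=0.492998
  +F: nom +48.660 → Σnom=-27.860; wc +0.230/-0.420 → slack +1.799/-1.579; half-tol=0.325, Σhalf²=0.598623
  +G: nom +36.200 → Σnom=8.340; wc +0.320/-0.320 → slack +2.119/-1.899; half-tol=0.320, Σhalf²=0.701023
  +H: nom +40.000 → Σnom=48.340; wc +0.231/-0.440 → slack +2.350/-2.339; half-tol=0.336, Σhalf²=0.813583
  +I: nom +12.300 → Σnom=60.640; wc +0.220/-0.220 → slack +2.570/-2.559; half-tol=0.220, Σhalf²=0.861983
  -J: nom -23.200 → Σnom=37.440; wc +0.400/-0.400 → slack +2.970/-2.959; half-tol=0.400, Σhalf²=1.021983
Nominal = 37.440. Worst-case = [37.440 - 2.959, 37.440 + 2.970] = [34.481, 40.410]. RSS = √1.021983 = 1.011.

nominal=37.440 wc=[34.481,40.410] rss=1.011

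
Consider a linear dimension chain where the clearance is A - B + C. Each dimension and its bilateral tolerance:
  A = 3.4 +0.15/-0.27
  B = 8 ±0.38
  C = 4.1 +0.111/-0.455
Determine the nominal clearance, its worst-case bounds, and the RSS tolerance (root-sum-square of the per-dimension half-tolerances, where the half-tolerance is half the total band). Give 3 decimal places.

Stack each dimension's contribution:
  +A: nom +3.400 → Σnom=3.400; wc +0.150/-0.270 → slack +0.150/-0.270; half-tol=0.210, Σhalf²=0.044100
  -B: nom -8.000 → Σnom=-4.600; wc +0.380/-0.380 → slack +0.530/-0.650; half-tol=0.380, Σhalf²=0.188500
  +C: nom +4.100 → Σnom=-0.500; wc +0.111/-0.455 → slack +0.641/-1.105; half-tol=0.283, Σhalf²=0.268589
Nominal = -0.500. Worst-case = [-0.500 - 1.105, -0.500 + 0.641] = [-1.605, 0.141]. RSS = √0.268589 = 0.518.

nominal=-0.500 wc=[-1.605,0.141] rss=0.518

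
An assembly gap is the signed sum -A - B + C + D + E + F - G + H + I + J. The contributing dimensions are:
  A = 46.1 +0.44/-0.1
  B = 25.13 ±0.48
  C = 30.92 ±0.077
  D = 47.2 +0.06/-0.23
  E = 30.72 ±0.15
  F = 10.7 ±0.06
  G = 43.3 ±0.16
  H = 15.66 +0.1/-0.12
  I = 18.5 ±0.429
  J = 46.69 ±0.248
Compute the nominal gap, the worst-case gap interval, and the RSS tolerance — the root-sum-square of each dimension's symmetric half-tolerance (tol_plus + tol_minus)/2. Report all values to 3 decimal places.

Stack each dimension's contribution:
  -A: nom -46.100 → Σnom=-46.100; wc +0.100/-0.440 → slack +0.100/-0.440; half-tol=0.270, Σhalf²=0.072900
  -B: nom -25.130 → Σnom=-71.230; wc +0.480/-0.480 → slack +0.580/-0.920; half-tol=0.480, Σhalf²=0.303300
  +C: nom +30.920 → Σnom=-40.310; wc +0.077/-0.077 → slack +0.657/-0.997; half-tol=0.077, Σhalf²=0.309229
  +D: nom +47.200 → Σnom=6.890; wc +0.060/-0.230 → slack +0.717/-1.227; half-tol=0.145, Σhalf²=0.330254
  +E: nom +30.720 → Σnom=37.610; wc +0.150/-0.150 → slack +0.867/-1.377; half-tol=0.150, Σhalf²=0.352754
  +F: nom +10.700 → Σnom=48.310; wc +0.060/-0.060 → slack +0.927/-1.437; half-tol=0.060, Σhalf²=0.356354
  -G: nom -43.300 → Σnom=5.010; wc +0.160/-0.160 → slack +1.087/-1.597; half-tol=0.160, Σhalf²=0.381954
  +H: nom +15.660 → Σnom=20.670; wc +0.100/-0.120 → slack +1.187/-1.717; half-tol=0.110, Σhalf²=0.394054
  +I: nom +18.500 → Σnom=39.170; wc +0.429/-0.429 → slack +1.616/-2.146; half-tol=0.429, Σhalf²=0.578095
  +J: nom +46.690 → Σnom=85.860; wc +0.248/-0.248 → slack +1.864/-2.394; half-tol=0.248, Σhalf²=0.639599
Nominal = 85.860. Worst-case = [85.860 - 2.394, 85.860 + 1.864] = [83.466, 87.724]. RSS = √0.639599 = 0.800.

nominal=85.860 wc=[83.466,87.724] rss=0.800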